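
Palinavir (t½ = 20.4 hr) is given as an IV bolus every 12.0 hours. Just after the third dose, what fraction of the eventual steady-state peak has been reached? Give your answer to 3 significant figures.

0.706

k = ln 2 / 20.4 = 0.03398 hr⁻¹
f_n = 1 − e^(−nkτ) = 1 − e^(−3 × 0.03398 × 12.0) = 1 − e^(−1.223) = 1 − 0.2943 ≈ 0.706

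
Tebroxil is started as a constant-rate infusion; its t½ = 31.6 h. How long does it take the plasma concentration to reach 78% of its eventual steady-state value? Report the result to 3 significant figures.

k = ln 2 / 31.6 = 0.02194 h⁻¹
f = 1 − e^(−kt)  ⇒  t = −ln(1 − f) / k
t = −ln(1 − 0.78) / 0.02194 = 1.514 / 0.02194 ≈ 69.0 hours

69.0 hours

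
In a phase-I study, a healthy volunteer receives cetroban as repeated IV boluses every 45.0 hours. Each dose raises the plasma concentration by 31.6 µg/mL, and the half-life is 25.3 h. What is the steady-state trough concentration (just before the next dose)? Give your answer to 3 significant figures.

13.0 µg/mL

k = ln 2 / 25.3 = 0.02740 h⁻¹
Fraction remaining after one interval: e^(−kτ) = e^(−0.02740 × 45.0) = 0.2915
R = 1 / (1 − 0.2915) = 1.411
Css,max = 31.6 × 1.411 = 44.60 µg/mL
Css,min = Css,max × e^(−kτ) = 44.60 × 0.2915 ≈ 13.0 µg/mL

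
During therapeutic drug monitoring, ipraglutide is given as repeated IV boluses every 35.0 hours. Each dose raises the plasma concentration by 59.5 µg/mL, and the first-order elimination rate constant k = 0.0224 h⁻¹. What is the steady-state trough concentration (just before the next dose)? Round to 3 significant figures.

50.0 µg/mL

Fraction remaining after one interval: e^(−kτ) = e^(−0.02240 × 35.0) = 0.4566
R = 1 / (1 − 0.4566) = 1.840
Css,max = 59.5 × 1.840 = 109.5 µg/mL
Css,min = Css,max × e^(−kτ) = 109.5 × 0.4566 ≈ 50.0 µg/mL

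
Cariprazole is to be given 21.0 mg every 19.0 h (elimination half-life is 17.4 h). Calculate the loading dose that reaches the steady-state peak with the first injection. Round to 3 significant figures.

39.6 mg

k = ln 2 / 17.4 = 0.03984 h⁻¹
Accumulation ratio R = 1 / (1 − e^(−kτ)) = 1 / (1 − e^(−0.03984×19.0)) = 1 / (1 − 0.4691) = 1.884
Loading dose = maintenance dose × R = 21.0 × 1.884 ≈ 39.6 mg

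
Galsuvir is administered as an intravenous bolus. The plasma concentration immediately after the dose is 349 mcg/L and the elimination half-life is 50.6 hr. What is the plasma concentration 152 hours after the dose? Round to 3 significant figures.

k = ln 2 / 50.6 = 0.01370 hr⁻¹
152 hr is 3.004 half-lives, so C = 349 × (1/2)^3.004 = 349 × 0.1247 ≈ 43.5 mcg/L

43.5 mcg/L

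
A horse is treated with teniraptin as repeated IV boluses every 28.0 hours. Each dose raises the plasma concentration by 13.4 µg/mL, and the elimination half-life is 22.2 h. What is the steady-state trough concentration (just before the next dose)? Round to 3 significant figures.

k = ln 2 / 22.2 = 0.03122 h⁻¹
Fraction remaining after one interval: e^(−kτ) = e^(−0.03122 × 28.0) = 0.4172
R = 1 / (1 − 0.4172) = 1.716
Css,max = 13.4 × 1.716 = 22.99 µg/mL
Css,min = Css,max × e^(−kτ) = 22.99 × 0.4172 ≈ 9.59 µg/mL

9.59 µg/mL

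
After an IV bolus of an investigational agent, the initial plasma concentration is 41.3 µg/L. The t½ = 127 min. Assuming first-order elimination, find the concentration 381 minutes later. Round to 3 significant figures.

k = ln 2 / 127 = 0.005458 min⁻¹
C(t) = C₀ e^(−kt) = 41.3 × e^(−0.005458 × 381) = 41.3 × e^(−2.079) = 41.3 × 0.1250 ≈ 5.16 µg/L

5.16 µg/L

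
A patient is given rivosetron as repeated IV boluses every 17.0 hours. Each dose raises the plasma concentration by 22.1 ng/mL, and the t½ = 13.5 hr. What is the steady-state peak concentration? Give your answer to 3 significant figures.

k = ln 2 / 13.5 = 0.05134 hr⁻¹
Fraction remaining after one interval: e^(−kτ) = e^(−0.05134 × 17.0) = 0.4178
R = 1 / (1 − 0.4178) = 1.718
Css,max = 22.1 × 1.718 ≈ 38.0 ng/mL

38.0 ng/mL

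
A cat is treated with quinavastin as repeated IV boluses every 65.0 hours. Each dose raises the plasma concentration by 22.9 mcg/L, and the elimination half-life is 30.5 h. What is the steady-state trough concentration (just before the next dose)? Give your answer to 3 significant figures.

k = ln 2 / 30.5 = 0.02273 h⁻¹
Fraction remaining after one interval: e^(−kτ) = e^(−0.02273 × 65.0) = 0.2283
R = 1 / (1 − 0.2283) = 1.296
Css,max = 22.9 × 1.296 = 29.67 mcg/L
Css,min = Css,max × e^(−kτ) = 29.67 × 0.2283 ≈ 6.77 mcg/L

6.77 mcg/L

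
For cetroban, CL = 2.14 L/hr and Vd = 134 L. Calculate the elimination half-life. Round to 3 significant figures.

k = CL / V = 2.14 / 134 = 0.01597 hr⁻¹
t½ = ln 2 / k = ln 2 / 0.01597 ≈ 43.4 hours

43.4 hours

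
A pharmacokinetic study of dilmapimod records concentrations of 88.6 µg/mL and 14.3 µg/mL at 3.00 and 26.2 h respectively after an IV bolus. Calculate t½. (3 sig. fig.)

k = ln(C₁/C₂) / (t₂ − t₁) = ln(88.6/14.3) / (26.2 − 3.00)
  = 1.824 / 23.20 = 0.07862 h⁻¹
t½ = ln 2 / k = ln 2 / 0.07862 ≈ 8.82 hours

8.82 hours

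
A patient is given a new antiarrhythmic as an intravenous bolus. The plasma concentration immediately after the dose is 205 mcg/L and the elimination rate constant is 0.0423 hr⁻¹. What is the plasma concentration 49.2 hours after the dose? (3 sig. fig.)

C(t) = C₀ e^(−kt) = 205 × e^(−0.04230 × 49.2) = 205 × e^(−2.081) = 205 × 0.1248 ≈ 25.6 mcg/L

25.6 mcg/L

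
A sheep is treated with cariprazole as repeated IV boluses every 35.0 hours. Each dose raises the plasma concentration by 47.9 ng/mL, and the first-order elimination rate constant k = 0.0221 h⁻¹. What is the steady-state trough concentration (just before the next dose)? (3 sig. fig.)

41.0 ng/mL

Fraction remaining after one interval: e^(−kτ) = e^(−0.02210 × 35.0) = 0.4614
R = 1 / (1 − 0.4614) = 1.857
Css,max = 47.9 × 1.857 = 88.93 ng/mL
Css,min = Css,max × e^(−kτ) = 88.93 × 0.4614 ≈ 41.0 ng/mL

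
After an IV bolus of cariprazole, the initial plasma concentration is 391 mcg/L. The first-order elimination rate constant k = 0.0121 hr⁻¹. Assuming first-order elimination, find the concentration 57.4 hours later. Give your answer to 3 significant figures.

C(t) = C₀ e^(−kt) = 391 × e^(−0.01210 × 57.4) = 391 × e^(−0.6945) = 391 × 0.4993 ≈ 195 mcg/L

195 mcg/L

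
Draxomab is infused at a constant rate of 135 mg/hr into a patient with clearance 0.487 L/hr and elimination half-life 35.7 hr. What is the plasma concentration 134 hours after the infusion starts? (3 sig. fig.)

257 mg/L

Css = rate / CL = 135 / 0.487 = 277.2 mg/L
k = ln 2 / 35.7 = 0.01942 hr⁻¹
C(t) = Css (1 − e^(−kt)) = 277.2 × (1 − e^(−2.602)) = 277.2 × 0.9259 ≈ 257 mg/L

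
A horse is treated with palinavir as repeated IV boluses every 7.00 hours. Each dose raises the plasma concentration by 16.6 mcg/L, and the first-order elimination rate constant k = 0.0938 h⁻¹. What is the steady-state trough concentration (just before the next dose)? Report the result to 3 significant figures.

17.9 mcg/L

Fraction remaining after one interval: e^(−kτ) = e^(−0.09380 × 7.00) = 0.5186
R = 1 / (1 − 0.5186) = 2.077
Css,max = 16.6 × 2.077 = 34.48 mcg/L
Css,min = Css,max × e^(−kτ) = 34.48 × 0.5186 ≈ 17.9 mcg/L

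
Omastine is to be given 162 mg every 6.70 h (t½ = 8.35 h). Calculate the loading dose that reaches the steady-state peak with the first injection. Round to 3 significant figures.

k = ln 2 / 8.35 = 0.08301 h⁻¹
Accumulation ratio R = 1 / (1 − e^(−kτ)) = 1 / (1 − e^(−0.08301×6.70)) = 1 / (1 − 0.5734) = 2.344
Loading dose = maintenance dose × R = 162 × 2.344 ≈ 380 mg

380 mg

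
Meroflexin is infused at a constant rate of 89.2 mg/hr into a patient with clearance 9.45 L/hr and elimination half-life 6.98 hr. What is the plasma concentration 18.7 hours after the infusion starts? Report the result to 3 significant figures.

Css = rate / CL = 89.2 / 9.45 = 9.439 µg/mL
k = ln 2 / 6.98 = 0.09930 hr⁻¹
C(t) = Css (1 − e^(−kt)) = 9.439 × (1 − e^(−1.857)) = 9.439 × 0.8439 ≈ 7.97 µg/mL

7.97 µg/mL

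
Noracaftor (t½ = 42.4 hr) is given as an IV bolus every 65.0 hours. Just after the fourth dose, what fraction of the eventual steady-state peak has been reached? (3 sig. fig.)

k = ln 2 / 42.4 = 0.01635 hr⁻¹
f_n = 1 − e^(−nkτ) = 1 − e^(−4 × 0.01635 × 65.0) = 1 − e^(−4.250) = 1 − 0.01426 ≈ 0.986

0.986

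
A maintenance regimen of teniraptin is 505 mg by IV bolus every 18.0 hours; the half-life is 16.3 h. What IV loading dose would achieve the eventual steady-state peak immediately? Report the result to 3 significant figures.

k = ln 2 / 16.3 = 0.04252 h⁻¹
Accumulation ratio R = 1 / (1 − e^(−kτ)) = 1 / (1 − e^(−0.04252×18.0)) = 1 / (1 − 0.4651) = 1.870
Loading dose = maintenance dose × R = 505 × 1.870 ≈ 944 mg

944 mg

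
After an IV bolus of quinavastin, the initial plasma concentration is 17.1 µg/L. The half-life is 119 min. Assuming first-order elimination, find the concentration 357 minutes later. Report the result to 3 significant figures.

k = ln 2 / 119 = 0.005825 min⁻¹
357 min is 3.000 half-lives, so C = 17.1 × (1/2)^3.000 = 17.1 × 0.1250 ≈ 2.14 µg/L

2.14 µg/L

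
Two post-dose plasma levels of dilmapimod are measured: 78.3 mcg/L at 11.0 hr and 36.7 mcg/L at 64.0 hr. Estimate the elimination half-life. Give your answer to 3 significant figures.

48.5 hours

k = ln(C₁/C₂) / (t₂ − t₁) = ln(78.3/36.7) / (64.0 − 11.0)
  = 0.7578 / 53.00 = 0.01430 hr⁻¹
t½ = ln 2 / k = ln 2 / 0.01430 ≈ 48.5 hours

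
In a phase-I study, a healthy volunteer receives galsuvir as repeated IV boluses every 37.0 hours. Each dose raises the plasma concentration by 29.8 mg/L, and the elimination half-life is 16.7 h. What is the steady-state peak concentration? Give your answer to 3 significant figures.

38.0 mg/L

k = ln 2 / 16.7 = 0.04151 h⁻¹
Fraction remaining after one interval: e^(−kτ) = e^(−0.04151 × 37.0) = 0.2153
R = 1 / (1 − 0.2153) = 1.274
Css,max = 29.8 × 1.274 ≈ 38.0 mg/L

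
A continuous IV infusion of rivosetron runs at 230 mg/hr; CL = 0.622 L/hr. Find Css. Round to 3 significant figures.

370 mg/L

Css = infusion rate / CL = 230 / 0.622 ≈ 370 mg/L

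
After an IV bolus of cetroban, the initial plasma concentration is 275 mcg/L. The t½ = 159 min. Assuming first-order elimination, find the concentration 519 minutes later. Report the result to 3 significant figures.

k = ln 2 / 159 = 0.004359 min⁻¹
519 min is 3.264 half-lives, so C = 275 × (1/2)^3.264 = 275 × 0.1041 ≈ 28.6 mcg/L

28.6 mcg/L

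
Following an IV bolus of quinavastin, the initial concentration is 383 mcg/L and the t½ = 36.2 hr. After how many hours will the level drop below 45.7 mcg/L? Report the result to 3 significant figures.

k = ln 2 / 36.2 = 0.01915 hr⁻¹
C(t) = C₀ e^(−kt)  ⇒  t = ln(C₀/C) / k
t = ln(383/45.7) / 0.01915 = 2.126 / 0.01915 ≈ 111 hours

111 hours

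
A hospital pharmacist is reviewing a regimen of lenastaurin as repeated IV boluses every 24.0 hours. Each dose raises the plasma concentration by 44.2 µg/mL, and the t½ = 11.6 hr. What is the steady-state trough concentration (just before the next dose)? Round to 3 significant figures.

13.8 µg/mL

k = ln 2 / 11.6 = 0.05975 hr⁻¹
Fraction remaining after one interval: e^(−kτ) = e^(−0.05975 × 24.0) = 0.2383
R = 1 / (1 − 0.2383) = 1.313
Css,max = 44.2 × 1.313 = 58.03 µg/mL
Css,min = Css,max × e^(−kτ) = 58.03 × 0.2383 ≈ 13.8 µg/mL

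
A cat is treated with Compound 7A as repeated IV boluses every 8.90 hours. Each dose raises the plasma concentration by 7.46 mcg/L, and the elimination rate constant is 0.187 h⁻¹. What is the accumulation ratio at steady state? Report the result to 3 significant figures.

Fraction remaining after one interval: e^(−kτ) = e^(−0.1870 × 8.90) = 0.1893
R = 1 / (1 − 0.1893) = 1 / 0.8107 ≈ 1.23

1.23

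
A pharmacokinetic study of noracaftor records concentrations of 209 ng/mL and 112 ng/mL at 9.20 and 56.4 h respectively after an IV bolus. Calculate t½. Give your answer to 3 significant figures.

k = ln(C₁/C₂) / (t₂ − t₁) = ln(209/112) / (56.4 − 9.20)
  = 0.6238 / 47.20 = 0.01322 h⁻¹
t½ = ln 2 / k = ln 2 / 0.01322 ≈ 52.4 hours

52.4 hours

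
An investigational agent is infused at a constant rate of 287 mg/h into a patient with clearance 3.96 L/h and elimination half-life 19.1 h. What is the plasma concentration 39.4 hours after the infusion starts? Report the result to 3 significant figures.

Css = rate / CL = 287 / 3.96 = 72.47 µg/mL
k = ln 2 / 19.1 = 0.03629 h⁻¹
C(t) = Css (1 − e^(−kt)) = 72.47 × (1 − e^(−1.430)) = 72.47 × 0.7607 ≈ 55.1 µg/mL

55.1 µg/mL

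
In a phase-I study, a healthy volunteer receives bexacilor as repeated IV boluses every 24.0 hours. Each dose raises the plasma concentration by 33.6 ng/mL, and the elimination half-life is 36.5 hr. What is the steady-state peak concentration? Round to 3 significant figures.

k = ln 2 / 36.5 = 0.01899 hr⁻¹
Fraction remaining after one interval: e^(−kτ) = e^(−0.01899 × 24.0) = 0.6340
R = 1 / (1 − 0.6340) = 2.732
Css,max = 33.6 × 2.732 ≈ 91.8 ng/mL

91.8 ng/mL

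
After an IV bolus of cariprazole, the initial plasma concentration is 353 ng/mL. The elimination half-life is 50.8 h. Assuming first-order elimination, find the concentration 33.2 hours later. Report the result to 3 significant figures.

224 ng/mL

k = ln 2 / 50.8 = 0.01364 h⁻¹
33.2 h is 0.6535 half-lives, so C = 353 × (1/2)^0.6535 = 353 × 0.6357 ≈ 224 ng/mL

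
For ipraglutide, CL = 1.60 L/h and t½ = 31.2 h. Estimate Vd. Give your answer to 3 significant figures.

72.0 L

k = ln 2 / t½ = ln 2 / 31.2 = 0.02222 h⁻¹
V = CL / k = 1.60 / 0.02222 ≈ 72.0 L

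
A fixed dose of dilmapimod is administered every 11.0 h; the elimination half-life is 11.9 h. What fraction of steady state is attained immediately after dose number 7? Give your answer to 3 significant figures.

0.989

k = ln 2 / 11.9 = 0.05825 h⁻¹
f_n = 1 − e^(−nkτ) = 1 − e^(−7 × 0.05825 × 11.0) = 1 − e^(−4.485) = 1 − 0.01128 ≈ 0.989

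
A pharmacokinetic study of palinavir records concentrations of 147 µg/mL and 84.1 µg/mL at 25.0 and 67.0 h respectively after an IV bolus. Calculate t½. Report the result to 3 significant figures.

52.1 hours

k = ln(C₁/C₂) / (t₂ − t₁) = ln(147/84.1) / (67.0 − 25.0)
  = 0.5584 / 42.00 = 0.01330 h⁻¹
t½ = ln 2 / k = ln 2 / 0.01330 ≈ 52.1 hours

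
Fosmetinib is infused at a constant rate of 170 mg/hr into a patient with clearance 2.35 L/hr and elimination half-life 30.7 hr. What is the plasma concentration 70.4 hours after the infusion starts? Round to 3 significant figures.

Css = rate / CL = 170 / 2.35 = 72.34 mg/L
k = ln 2 / 30.7 = 0.02258 hr⁻¹
C(t) = Css (1 − e^(−kt)) = 72.34 × (1 − e^(−1.589)) = 72.34 × 0.7960 ≈ 57.6 mg/L

57.6 mg/L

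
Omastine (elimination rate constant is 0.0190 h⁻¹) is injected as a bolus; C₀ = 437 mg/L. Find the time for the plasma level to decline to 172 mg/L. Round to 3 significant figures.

C(t) = C₀ e^(−kt)  ⇒  t = ln(C₀/C) / k
t = ln(437/172) / 0.01900 = 0.9324 / 0.01900 ≈ 49.1 hours

49.1 hours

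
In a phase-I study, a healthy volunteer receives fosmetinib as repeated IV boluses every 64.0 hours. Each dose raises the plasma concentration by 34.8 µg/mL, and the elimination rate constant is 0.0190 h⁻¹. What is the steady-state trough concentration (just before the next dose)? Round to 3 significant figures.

Fraction remaining after one interval: e^(−kτ) = e^(−0.01900 × 64.0) = 0.2964
R = 1 / (1 − 0.2964) = 1.421
Css,max = 34.8 × 1.421 = 49.46 µg/mL
Css,min = Css,max × e^(−kτ) = 49.46 × 0.2964 ≈ 14.7 µg/mL

14.7 µg/mL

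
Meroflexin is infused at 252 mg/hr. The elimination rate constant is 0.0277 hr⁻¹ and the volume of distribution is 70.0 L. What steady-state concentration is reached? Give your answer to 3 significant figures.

CL = k · V = 0.0277 × 70.0 = 1.939 L/hr
Css = rate / CL = 252 / 1.939 ≈ 130 µg/mL

130 µg/mL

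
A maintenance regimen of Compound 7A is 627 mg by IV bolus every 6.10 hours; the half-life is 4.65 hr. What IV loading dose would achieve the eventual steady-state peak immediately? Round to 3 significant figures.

1050 mg

k = ln 2 / 4.65 = 0.1491 hr⁻¹
Accumulation ratio R = 1 / (1 − e^(−kτ)) = 1 / (1 − e^(−0.1491×6.10)) = 1 / (1 − 0.4028) = 1.675
Loading dose = maintenance dose × R = 627 × 1.675 ≈ 1050 mg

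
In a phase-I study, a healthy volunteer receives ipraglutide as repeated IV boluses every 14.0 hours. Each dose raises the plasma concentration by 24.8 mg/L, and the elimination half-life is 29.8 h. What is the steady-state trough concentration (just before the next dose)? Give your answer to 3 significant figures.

64.4 mg/L

k = ln 2 / 29.8 = 0.02326 h⁻¹
Fraction remaining after one interval: e^(−kτ) = e^(−0.02326 × 14.0) = 0.7221
R = 1 / (1 − 0.7221) = 3.598
Css,max = 24.8 × 3.598 = 89.23 mg/L
Css,min = Css,max × e^(−kτ) = 89.23 × 0.7221 ≈ 64.4 mg/L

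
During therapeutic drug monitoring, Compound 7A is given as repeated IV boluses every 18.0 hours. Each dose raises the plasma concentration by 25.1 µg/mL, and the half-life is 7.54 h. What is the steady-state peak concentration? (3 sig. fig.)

k = ln 2 / 7.54 = 0.09193 h⁻¹
Fraction remaining after one interval: e^(−kτ) = e^(−0.09193 × 18.0) = 0.1911
R = 1 / (1 − 0.1911) = 1.236
Css,max = 25.1 × 1.236 ≈ 31.0 µg/mL

31.0 µg/mL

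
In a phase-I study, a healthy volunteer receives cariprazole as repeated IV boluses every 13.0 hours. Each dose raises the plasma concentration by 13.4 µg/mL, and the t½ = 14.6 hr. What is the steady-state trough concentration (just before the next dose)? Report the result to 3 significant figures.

15.7 µg/mL

k = ln 2 / 14.6 = 0.04748 hr⁻¹
Fraction remaining after one interval: e^(−kτ) = e^(−0.04748 × 13.0) = 0.5395
R = 1 / (1 − 0.5395) = 2.171
Css,max = 13.4 × 2.171 = 29.10 µg/mL
Css,min = Css,max × e^(−kτ) = 29.10 × 0.5395 ≈ 15.7 µg/mL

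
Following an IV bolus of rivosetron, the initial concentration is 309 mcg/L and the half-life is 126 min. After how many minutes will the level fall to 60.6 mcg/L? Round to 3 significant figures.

k = ln 2 / 126 = 0.005501 min⁻¹
C(t) = C₀ e^(−kt)  ⇒  t = ln(C₀/C) / k
t = ln(309/60.6) / 0.005501 = 1.629 / 0.005501 ≈ 296 minutes

296 minutes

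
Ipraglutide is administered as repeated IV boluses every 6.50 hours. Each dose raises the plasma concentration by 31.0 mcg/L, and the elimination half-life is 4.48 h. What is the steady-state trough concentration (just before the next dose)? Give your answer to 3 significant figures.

k = ln 2 / 4.48 = 0.1547 h⁻¹
Fraction remaining after one interval: e^(−kτ) = e^(−0.1547 × 6.50) = 0.3658
R = 1 / (1 − 0.3658) = 1.577
Css,max = 31.0 × 1.577 = 48.88 mcg/L
Css,min = Css,max × e^(−kτ) = 48.88 × 0.3658 ≈ 17.9 mcg/L

17.9 mcg/L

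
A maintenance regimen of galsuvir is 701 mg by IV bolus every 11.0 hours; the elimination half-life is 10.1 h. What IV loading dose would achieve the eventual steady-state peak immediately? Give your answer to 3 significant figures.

1320 mg

k = ln 2 / 10.1 = 0.06863 h⁻¹
Accumulation ratio R = 1 / (1 − e^(−kτ)) = 1 / (1 − e^(−0.06863×11.0)) = 1 / (1 − 0.4701) = 1.887
Loading dose = maintenance dose × R = 701 × 1.887 ≈ 1320 mg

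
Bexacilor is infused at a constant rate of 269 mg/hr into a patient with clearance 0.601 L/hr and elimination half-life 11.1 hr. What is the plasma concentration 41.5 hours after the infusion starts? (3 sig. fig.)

Css = rate / CL = 269 / 0.601 = 447.6 mg/L
k = ln 2 / 11.1 = 0.06245 hr⁻¹
C(t) = Css (1 − e^(−kt)) = 447.6 × (1 − e^(−2.591)) = 447.6 × 0.9251 ≈ 414 mg/L

414 mg/L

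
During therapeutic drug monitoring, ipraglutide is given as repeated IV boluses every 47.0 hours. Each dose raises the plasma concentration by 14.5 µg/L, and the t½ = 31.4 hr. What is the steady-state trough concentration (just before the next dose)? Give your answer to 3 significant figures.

7.96 µg/L

k = ln 2 / 31.4 = 0.02207 hr⁻¹
Fraction remaining after one interval: e^(−kτ) = e^(−0.02207 × 47.0) = 0.3543
R = 1 / (1 − 0.3543) = 1.549
Css,max = 14.5 × 1.549 = 22.46 µg/L
Css,min = Css,max × e^(−kτ) = 22.46 × 0.3543 ≈ 7.96 µg/L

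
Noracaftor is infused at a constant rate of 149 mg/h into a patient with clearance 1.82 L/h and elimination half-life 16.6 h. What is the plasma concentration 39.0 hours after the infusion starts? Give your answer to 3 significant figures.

Css = rate / CL = 149 / 1.82 = 81.87 mg/L
k = ln 2 / 16.6 = 0.04176 h⁻¹
C(t) = Css (1 − e^(−kt)) = 81.87 × (1 − e^(−1.628)) = 81.87 × 0.8038 ≈ 65.8 mg/L

65.8 mg/L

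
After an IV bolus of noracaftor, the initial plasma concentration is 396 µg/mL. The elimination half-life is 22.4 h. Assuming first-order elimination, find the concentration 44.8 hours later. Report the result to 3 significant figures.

k = ln 2 / 22.4 = 0.03094 h⁻¹
44.8 h is 2.000 half-lives, so C = 396 × (1/2)^2.000 = 396 × 0.2500 ≈ 99.0 µg/mL

99.0 µg/mL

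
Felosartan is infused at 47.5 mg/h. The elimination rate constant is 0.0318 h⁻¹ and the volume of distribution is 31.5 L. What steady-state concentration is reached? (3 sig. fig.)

CL = k · V = 0.0318 × 31.5 = 1.002 L/h
Css = rate / CL = 47.5 / 1.002 ≈ 47.4 mg/L

47.4 mg/L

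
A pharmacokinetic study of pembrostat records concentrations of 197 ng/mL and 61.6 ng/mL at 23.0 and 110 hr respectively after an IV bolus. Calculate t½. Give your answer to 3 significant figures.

51.9 hours

k = ln(C₁/C₂) / (t₂ − t₁) = ln(197/61.6) / (110 − 23.0)
  = 1.163 / 87.00 = 0.01336 hr⁻¹
t½ = ln 2 / k = ln 2 / 0.01336 ≈ 51.9 hours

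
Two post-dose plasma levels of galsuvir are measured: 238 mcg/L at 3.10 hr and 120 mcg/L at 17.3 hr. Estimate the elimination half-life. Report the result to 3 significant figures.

14.4 hours

k = ln(C₁/C₂) / (t₂ − t₁) = ln(238/120) / (17.3 − 3.10)
  = 0.6848 / 14.20 = 0.04822 hr⁻¹
t½ = ln 2 / k = ln 2 / 0.04822 ≈ 14.4 hours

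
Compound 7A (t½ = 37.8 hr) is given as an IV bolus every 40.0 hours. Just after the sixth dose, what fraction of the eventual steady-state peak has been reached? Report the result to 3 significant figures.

0.988

k = ln 2 / 37.8 = 0.01834 hr⁻¹
f_n = 1 − e^(−nkτ) = 1 − e^(−6 × 0.01834 × 40.0) = 1 − e^(−4.401) = 1 − 0.01227 ≈ 0.988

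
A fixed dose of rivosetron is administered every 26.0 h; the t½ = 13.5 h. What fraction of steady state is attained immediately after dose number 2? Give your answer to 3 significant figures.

0.931

k = ln 2 / 13.5 = 0.05134 h⁻¹
f_n = 1 − e^(−nkτ) = 1 − e^(−2 × 0.05134 × 26.0) = 1 − e^(−2.670) = 1 − 0.06926 ≈ 0.931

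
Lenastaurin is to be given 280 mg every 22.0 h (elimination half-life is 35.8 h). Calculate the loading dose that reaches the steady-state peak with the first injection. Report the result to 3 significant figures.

k = ln 2 / 35.8 = 0.01936 h⁻¹
Accumulation ratio R = 1 / (1 − e^(−kτ)) = 1 / (1 − e^(−0.01936×22.0)) = 1 / (1 − 0.6531) = 2.883
Loading dose = maintenance dose × R = 280 × 2.883 ≈ 807 mg

807 mg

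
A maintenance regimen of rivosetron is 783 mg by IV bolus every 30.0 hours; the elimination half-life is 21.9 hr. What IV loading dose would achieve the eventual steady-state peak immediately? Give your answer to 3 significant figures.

1280 mg

k = ln 2 / 21.9 = 0.03165 hr⁻¹
Accumulation ratio R = 1 / (1 − e^(−kτ)) = 1 / (1 − e^(−0.03165×30.0)) = 1 / (1 − 0.3869) = 1.631
Loading dose = maintenance dose × R = 783 × 1.631 ≈ 1280 mg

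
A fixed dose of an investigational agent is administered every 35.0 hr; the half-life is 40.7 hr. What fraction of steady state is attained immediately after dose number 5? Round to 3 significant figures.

k = ln 2 / 40.7 = 0.01703 hr⁻¹
f_n = 1 − e^(−nkτ) = 1 − e^(−5 × 0.01703 × 35.0) = 1 − e^(−2.980) = 1 − 0.05077 ≈ 0.949

0.949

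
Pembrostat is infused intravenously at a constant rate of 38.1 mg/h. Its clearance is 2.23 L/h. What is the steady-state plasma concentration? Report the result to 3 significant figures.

Css = infusion rate / CL = 38.1 / 2.23 ≈ 17.1 mg/L

17.1 mg/L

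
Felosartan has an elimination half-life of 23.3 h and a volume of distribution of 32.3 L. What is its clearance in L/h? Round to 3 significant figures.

k = ln 2 / t½ = ln 2 / 23.3 = 0.02975 h⁻¹
CL = k · V = 0.02975 × 32.3 ≈ 0.961 L/h

0.961 L/h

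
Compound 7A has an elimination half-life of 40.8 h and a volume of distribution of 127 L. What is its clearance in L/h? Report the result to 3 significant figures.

k = ln 2 / t½ = ln 2 / 40.8 = 0.01699 h⁻¹
CL = k · V = 0.01699 × 127 ≈ 2.16 L/h

2.16 L/h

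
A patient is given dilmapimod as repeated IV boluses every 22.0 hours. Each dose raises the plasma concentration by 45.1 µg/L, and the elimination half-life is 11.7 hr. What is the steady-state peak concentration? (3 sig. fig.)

61.9 µg/L

k = ln 2 / 11.7 = 0.05924 hr⁻¹
Fraction remaining after one interval: e^(−kτ) = e^(−0.05924 × 22.0) = 0.2716
R = 1 / (1 − 0.2716) = 1.373
Css,max = 45.1 × 1.373 ≈ 61.9 µg/L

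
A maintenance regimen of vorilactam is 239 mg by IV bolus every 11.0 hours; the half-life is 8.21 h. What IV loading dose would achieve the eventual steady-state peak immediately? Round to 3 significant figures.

k = ln 2 / 8.21 = 0.08443 h⁻¹
Accumulation ratio R = 1 / (1 − e^(−kτ)) = 1 / (1 − e^(−0.08443×11.0)) = 1 / (1 − 0.3951) = 1.653
Loading dose = maintenance dose × R = 239 × 1.653 ≈ 395 mg

395 mg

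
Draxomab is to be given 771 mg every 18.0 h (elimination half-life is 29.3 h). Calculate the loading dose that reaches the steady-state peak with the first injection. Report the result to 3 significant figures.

2220 mg

k = ln 2 / 29.3 = 0.02366 h⁻¹
Accumulation ratio R = 1 / (1 − e^(−kτ)) = 1 / (1 − e^(−0.02366×18.0)) = 1 / (1 − 0.6532) = 2.884
Loading dose = maintenance dose × R = 771 × 2.884 ≈ 2220 mg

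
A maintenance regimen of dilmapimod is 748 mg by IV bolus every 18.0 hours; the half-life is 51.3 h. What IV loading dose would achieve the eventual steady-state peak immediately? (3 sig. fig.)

k = ln 2 / 51.3 = 0.01351 h⁻¹
Accumulation ratio R = 1 / (1 − e^(−kτ)) = 1 / (1 − e^(−0.01351×18.0)) = 1 / (1 − 0.7841) = 4.632
Loading dose = maintenance dose × R = 748 × 4.632 ≈ 3460 mg

3460 mg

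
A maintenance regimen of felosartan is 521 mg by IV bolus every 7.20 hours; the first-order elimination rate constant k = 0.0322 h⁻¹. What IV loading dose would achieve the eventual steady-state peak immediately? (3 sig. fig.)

Accumulation ratio R = 1 / (1 − e^(−kτ)) = 1 / (1 − e^(−0.03220×7.20)) = 1 / (1 − 0.7931) = 4.833
Loading dose = maintenance dose × R = 521 × 4.833 ≈ 2520 mg

2520 mg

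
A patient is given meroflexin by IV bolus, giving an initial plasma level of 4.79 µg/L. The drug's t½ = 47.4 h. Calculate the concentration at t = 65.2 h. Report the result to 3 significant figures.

1.85 µg/L

k = ln 2 / 47.4 = 0.01462 h⁻¹
65.2 h is 1.376 half-lives, so C = 4.79 × (1/2)^1.376 = 4.79 × 0.3854 ≈ 1.85 µg/L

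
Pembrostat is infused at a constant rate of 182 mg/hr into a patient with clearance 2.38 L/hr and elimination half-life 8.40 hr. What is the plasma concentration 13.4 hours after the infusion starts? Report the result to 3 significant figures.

51.2 mg/L

Css = rate / CL = 182 / 2.38 = 76.47 mg/L
k = ln 2 / 8.40 = 0.08252 hr⁻¹
C(t) = Css (1 − e^(−kt)) = 76.47 × (1 − e^(−1.106)) = 76.47 × 0.6690 ≈ 51.2 mg/L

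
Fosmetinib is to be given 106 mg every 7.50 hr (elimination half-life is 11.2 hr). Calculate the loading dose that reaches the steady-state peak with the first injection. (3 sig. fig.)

k = ln 2 / 11.2 = 0.06189 hr⁻¹
Accumulation ratio R = 1 / (1 − e^(−kτ)) = 1 / (1 − e^(−0.06189×7.50)) = 1 / (1 − 0.6287) = 2.693
Loading dose = maintenance dose × R = 106 × 2.693 ≈ 285 mg

285 mg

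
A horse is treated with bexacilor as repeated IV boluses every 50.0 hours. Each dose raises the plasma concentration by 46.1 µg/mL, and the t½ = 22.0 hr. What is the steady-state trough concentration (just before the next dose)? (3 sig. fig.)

k = ln 2 / 22.0 = 0.03151 hr⁻¹
Fraction remaining after one interval: e^(−kτ) = e^(−0.03151 × 50.0) = 0.2069
R = 1 / (1 − 0.2069) = 1.261
Css,max = 46.1 × 1.261 = 58.13 µg/mL
Css,min = Css,max × e^(−kτ) = 58.13 × 0.2069 ≈ 12.0 µg/mL

12.0 µg/mL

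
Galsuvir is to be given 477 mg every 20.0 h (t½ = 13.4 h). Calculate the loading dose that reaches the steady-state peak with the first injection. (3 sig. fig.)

740 mg

k = ln 2 / 13.4 = 0.05173 h⁻¹
Accumulation ratio R = 1 / (1 − e^(−kτ)) = 1 / (1 − e^(−0.05173×20.0)) = 1 / (1 − 0.3554) = 1.551
Loading dose = maintenance dose × R = 477 × 1.551 ≈ 740 mg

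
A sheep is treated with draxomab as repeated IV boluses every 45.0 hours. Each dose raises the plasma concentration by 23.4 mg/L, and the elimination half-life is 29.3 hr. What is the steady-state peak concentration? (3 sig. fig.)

k = ln 2 / 29.3 = 0.02366 hr⁻¹
Fraction remaining after one interval: e^(−kτ) = e^(−0.02366 × 45.0) = 0.3449
R = 1 / (1 − 0.3449) = 1.526
Css,max = 23.4 × 1.526 ≈ 35.7 mg/L

35.7 mg/L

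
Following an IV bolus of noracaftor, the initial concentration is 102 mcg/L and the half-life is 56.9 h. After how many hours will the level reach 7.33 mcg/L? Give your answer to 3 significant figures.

216 hours

k = ln 2 / 56.9 = 0.01218 h⁻¹
C(t) = C₀ e^(−kt)  ⇒  t = ln(C₀/C) / k
t = ln(102/7.33) / 0.01218 = 2.633 / 0.01218 ≈ 216 hours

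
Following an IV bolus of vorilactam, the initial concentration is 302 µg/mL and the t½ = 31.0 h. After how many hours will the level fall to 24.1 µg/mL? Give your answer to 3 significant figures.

113 hours

k = ln 2 / 31.0 = 0.02236 h⁻¹
C(t) = C₀ e^(−kt)  ⇒  t = ln(C₀/C) / k
t = ln(302/24.1) / 0.02236 = 2.528 / 0.02236 ≈ 113 hours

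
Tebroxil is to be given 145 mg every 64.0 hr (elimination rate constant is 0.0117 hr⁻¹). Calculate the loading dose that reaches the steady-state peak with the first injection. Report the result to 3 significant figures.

275 mg

Accumulation ratio R = 1 / (1 − e^(−kτ)) = 1 / (1 − e^(−0.01170×64.0)) = 1 / (1 − 0.4729) = 1.897
Loading dose = maintenance dose × R = 145 × 1.897 ≈ 275 mg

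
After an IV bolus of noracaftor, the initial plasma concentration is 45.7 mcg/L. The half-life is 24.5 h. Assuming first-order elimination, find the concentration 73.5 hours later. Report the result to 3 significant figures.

k = ln 2 / 24.5 = 0.02829 h⁻¹
73.5 h is 3.000 half-lives, so C = 45.7 × (1/2)^3.000 = 45.7 × 0.1250 ≈ 5.71 mcg/L

5.71 mcg/L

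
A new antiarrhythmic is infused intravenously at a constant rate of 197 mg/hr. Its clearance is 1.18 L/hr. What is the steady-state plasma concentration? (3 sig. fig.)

Css = infusion rate / CL = 197 / 1.18 ≈ 167 mg/L

167 mg/L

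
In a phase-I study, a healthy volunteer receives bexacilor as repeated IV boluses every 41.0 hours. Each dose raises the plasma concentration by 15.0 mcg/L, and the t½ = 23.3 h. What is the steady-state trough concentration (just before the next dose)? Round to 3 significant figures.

k = ln 2 / 23.3 = 0.02975 h⁻¹
Fraction remaining after one interval: e^(−kτ) = e^(−0.02975 × 41.0) = 0.2953
R = 1 / (1 − 0.2953) = 1.419
Css,max = 15.0 × 1.419 = 21.29 mcg/L
Css,min = Css,max × e^(−kτ) = 21.29 × 0.2953 ≈ 6.29 mcg/L

6.29 mcg/L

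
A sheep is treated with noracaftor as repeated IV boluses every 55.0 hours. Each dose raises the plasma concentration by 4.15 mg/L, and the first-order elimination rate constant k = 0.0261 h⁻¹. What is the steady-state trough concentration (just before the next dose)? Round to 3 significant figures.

1.30 mg/L

Fraction remaining after one interval: e^(−kτ) = e^(−0.02610 × 55.0) = 0.2380
R = 1 / (1 − 0.2380) = 1.312
Css,max = 4.15 × 1.312 = 5.446 mg/L
Css,min = Css,max × e^(−kτ) = 5.446 × 0.2380 ≈ 1.30 mg/L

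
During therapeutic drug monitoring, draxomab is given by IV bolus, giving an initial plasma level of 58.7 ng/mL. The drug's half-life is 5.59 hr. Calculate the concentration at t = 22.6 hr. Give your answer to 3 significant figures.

k = ln 2 / 5.59 = 0.1240 hr⁻¹
22.6 hr is 4.043 half-lives, so C = 58.7 × (1/2)^4.043 = 58.7 × 0.06067 ≈ 3.56 ng/mL

3.56 ng/mL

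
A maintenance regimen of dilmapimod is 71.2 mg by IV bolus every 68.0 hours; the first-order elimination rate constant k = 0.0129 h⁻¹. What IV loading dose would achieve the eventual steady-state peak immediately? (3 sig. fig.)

Accumulation ratio R = 1 / (1 − e^(−kτ)) = 1 / (1 − e^(−0.01290×68.0)) = 1 / (1 − 0.4159) = 1.712
Loading dose = maintenance dose × R = 71.2 × 1.712 ≈ 122 mg

122 mg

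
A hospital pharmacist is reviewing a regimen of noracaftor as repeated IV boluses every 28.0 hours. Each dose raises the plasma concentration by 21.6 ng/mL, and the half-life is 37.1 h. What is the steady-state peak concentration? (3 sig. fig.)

53.0 ng/mL

k = ln 2 / 37.1 = 0.01868 h⁻¹
Fraction remaining after one interval: e^(−kτ) = e^(−0.01868 × 28.0) = 0.5927
R = 1 / (1 − 0.5927) = 2.455
Css,max = 21.6 × 2.455 ≈ 53.0 ng/mL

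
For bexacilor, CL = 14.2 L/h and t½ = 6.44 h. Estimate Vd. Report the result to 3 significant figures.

k = ln 2 / t½ = ln 2 / 6.44 = 0.1076 h⁻¹
V = CL / k = 14.2 / 0.1076 ≈ 132 L

132 L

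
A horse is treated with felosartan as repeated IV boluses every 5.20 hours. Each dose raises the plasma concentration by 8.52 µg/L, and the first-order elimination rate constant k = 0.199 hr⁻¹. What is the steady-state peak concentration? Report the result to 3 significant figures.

13.2 µg/L

Fraction remaining after one interval: e^(−kτ) = e^(−0.1990 × 5.20) = 0.3553
R = 1 / (1 − 0.3553) = 1.551
Css,max = 8.52 × 1.551 ≈ 13.2 µg/L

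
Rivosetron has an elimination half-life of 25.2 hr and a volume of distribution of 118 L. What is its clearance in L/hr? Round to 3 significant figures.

3.25 L/hr

k = ln 2 / t½ = ln 2 / 25.2 = 0.02751 hr⁻¹
CL = k · V = 0.02751 × 118 ≈ 3.25 L/hr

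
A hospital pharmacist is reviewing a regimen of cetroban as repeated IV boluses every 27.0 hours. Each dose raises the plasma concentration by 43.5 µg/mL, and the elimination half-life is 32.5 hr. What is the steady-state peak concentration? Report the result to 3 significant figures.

99.4 µg/mL

k = ln 2 / 32.5 = 0.02133 hr⁻¹
Fraction remaining after one interval: e^(−kτ) = e^(−0.02133 × 27.0) = 0.5622
R = 1 / (1 − 0.5622) = 2.284
Css,max = 43.5 × 2.284 ≈ 99.4 µg/mL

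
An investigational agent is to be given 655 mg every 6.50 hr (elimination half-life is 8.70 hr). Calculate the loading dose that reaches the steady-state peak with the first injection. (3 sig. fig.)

k = ln 2 / 8.70 = 0.07967 hr⁻¹
Accumulation ratio R = 1 / (1 − e^(−kτ)) = 1 / (1 − e^(−0.07967×6.50)) = 1 / (1 − 0.5958) = 2.474
Loading dose = maintenance dose × R = 655 × 2.474 ≈ 1620 mg

1620 mg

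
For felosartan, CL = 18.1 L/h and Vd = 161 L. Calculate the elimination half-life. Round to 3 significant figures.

k = CL / V = 18.1 / 161 = 0.1124 h⁻¹
t½ = ln 2 / k = ln 2 / 0.1124 ≈ 6.17 hours

6.17 hours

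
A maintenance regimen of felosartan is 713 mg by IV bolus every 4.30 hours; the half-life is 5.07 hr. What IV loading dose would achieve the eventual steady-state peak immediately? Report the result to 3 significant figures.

1600 mg

k = ln 2 / 5.07 = 0.1367 hr⁻¹
Accumulation ratio R = 1 / (1 − e^(−kτ)) = 1 / (1 − e^(−0.1367×4.30)) = 1 / (1 − 0.5555) = 2.250
Loading dose = maintenance dose × R = 713 × 2.250 ≈ 1600 mg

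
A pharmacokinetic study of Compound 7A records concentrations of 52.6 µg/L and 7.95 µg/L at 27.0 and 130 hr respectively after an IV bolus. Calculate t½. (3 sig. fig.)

37.8 hours

k = ln(C₁/C₂) / (t₂ − t₁) = ln(52.6/7.95) / (130 − 27.0)
  = 1.890 / 103.0 = 0.01835 hr⁻¹
t½ = ln 2 / k = ln 2 / 0.01835 ≈ 37.8 hours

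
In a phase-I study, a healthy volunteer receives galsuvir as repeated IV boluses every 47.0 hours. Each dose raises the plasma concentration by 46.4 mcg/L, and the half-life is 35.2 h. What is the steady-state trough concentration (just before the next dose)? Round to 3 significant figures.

k = ln 2 / 35.2 = 0.01969 h⁻¹
Fraction remaining after one interval: e^(−kτ) = e^(−0.01969 × 47.0) = 0.3963
R = 1 / (1 − 0.3963) = 1.657
Css,max = 46.4 × 1.657 = 76.86 mcg/L
Css,min = Css,max × e^(−kτ) = 76.86 × 0.3963 ≈ 30.5 mcg/L

30.5 mcg/L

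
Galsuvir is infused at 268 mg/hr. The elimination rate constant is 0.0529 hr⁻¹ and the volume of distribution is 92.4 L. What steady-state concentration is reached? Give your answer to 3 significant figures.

CL = k · V = 0.0529 × 92.4 = 4.888 L/hr
Css = rate / CL = 268 / 4.888 ≈ 54.8 mg/L

54.8 mg/L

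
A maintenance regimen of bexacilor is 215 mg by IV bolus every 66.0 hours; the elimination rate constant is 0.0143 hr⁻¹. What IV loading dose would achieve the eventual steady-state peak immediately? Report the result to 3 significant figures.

Accumulation ratio R = 1 / (1 − e^(−kτ)) = 1 / (1 − e^(−0.01430×66.0)) = 1 / (1 − 0.3891) = 1.637
Loading dose = maintenance dose × R = 215 × 1.637 ≈ 352 mg

352 mg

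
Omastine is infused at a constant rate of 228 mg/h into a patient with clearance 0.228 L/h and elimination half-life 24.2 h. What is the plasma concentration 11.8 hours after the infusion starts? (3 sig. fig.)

Css = rate / CL = 228 / 0.228 = 1000 mg/L
k = ln 2 / 24.2 = 0.02864 h⁻¹
C(t) = Css (1 − e^(−kt)) = 1000 × (1 − e^(−0.3380)) = 1000 × 0.2868 ≈ 287 mg/L

287 mg/L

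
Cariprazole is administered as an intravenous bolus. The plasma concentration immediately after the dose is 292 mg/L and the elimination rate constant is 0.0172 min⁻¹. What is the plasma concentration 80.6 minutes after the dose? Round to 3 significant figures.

C(t) = C₀ e^(−kt) = 292 × e^(−0.01720 × 80.6) = 292 × e^(−1.386) = 292 × 0.2500 ≈ 73.0 mg/L

73.0 mg/L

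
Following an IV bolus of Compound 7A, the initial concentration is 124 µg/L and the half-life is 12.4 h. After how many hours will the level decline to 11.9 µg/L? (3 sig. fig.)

k = ln 2 / 12.4 = 0.05590 h⁻¹
C(t) = C₀ e^(−kt)  ⇒  t = ln(C₀/C) / k
t = ln(124/11.9) / 0.05590 = 2.344 / 0.05590 ≈ 41.9 hours

41.9 hours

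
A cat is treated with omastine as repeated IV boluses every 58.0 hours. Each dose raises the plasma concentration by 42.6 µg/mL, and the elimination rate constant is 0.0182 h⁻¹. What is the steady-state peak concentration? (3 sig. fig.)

65.3 µg/mL

Fraction remaining after one interval: e^(−kτ) = e^(−0.01820 × 58.0) = 0.3480
R = 1 / (1 − 0.3480) = 1.534
Css,max = 42.6 × 1.534 ≈ 65.3 µg/mL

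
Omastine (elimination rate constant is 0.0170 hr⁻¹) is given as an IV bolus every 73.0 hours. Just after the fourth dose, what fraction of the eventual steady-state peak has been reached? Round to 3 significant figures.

0.993

f_n = 1 − e^(−nkτ) = 1 − e^(−4 × 0.01700 × 73.0) = 1 − e^(−4.964) = 1 − 0.006985 ≈ 0.993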